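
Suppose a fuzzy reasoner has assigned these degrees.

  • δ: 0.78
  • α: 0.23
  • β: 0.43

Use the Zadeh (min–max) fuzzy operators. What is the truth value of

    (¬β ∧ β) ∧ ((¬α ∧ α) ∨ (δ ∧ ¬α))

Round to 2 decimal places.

0.43

¬β = 1 − 0.43 = 0.57
¬β ∧ β = min(a, b) on (0.57, 0.43) = 0.43
¬α = 1 − 0.23 = 0.77
¬α ∧ α = min(a, b) on (0.77, 0.23) = 0.23
¬α = 1 − 0.23 = 0.77
δ ∧ ¬α = min(a, b) on (0.78, 0.77) = 0.77
(¬α ∧ α) ∨ (δ ∧ ¬α) = max(a, b) on (0.23, 0.77) = 0.77
(¬β ∧ β) ∧ ((¬α ∧ α) ∨ (δ ∧ ¬α)) = min(a, b) on (0.43, 0.77) = 0.43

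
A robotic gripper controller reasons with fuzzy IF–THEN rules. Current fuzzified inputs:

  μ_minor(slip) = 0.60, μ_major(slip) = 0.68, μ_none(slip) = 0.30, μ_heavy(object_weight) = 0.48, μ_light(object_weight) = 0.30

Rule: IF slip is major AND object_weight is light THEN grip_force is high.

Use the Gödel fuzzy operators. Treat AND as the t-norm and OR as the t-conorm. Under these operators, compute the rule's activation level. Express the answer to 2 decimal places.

firing strength: major=0.68, light=0.30; AND[min(a, b)] → w = 0.30

0.30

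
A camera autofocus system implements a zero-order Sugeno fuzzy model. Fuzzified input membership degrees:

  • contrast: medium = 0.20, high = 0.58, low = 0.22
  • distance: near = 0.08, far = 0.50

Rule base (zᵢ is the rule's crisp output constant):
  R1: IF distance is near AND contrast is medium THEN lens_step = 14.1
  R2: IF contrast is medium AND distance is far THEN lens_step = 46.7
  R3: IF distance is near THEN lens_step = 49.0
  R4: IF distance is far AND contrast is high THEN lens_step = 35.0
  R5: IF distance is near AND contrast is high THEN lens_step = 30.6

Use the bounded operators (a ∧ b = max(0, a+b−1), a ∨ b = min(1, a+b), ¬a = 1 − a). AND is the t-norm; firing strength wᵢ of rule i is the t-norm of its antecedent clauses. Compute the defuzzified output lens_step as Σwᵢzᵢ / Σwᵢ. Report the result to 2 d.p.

42.00

R1 (z=14.1): near=0.08, medium=0.20; AND[max(0, a+b−1)] → w = 0.00
R2 (z=46.7): medium=0.20, far=0.50; AND[max(0, a+b−1)] → w = 0.00
R3 (z=49.0): near=0.08 → w = 0.08
R4 (z=35.0): far=0.50, high=0.58; AND[max(0, a+b−1)] → w = 0.08
R5 (z=30.6): near=0.08, high=0.58; AND[max(0, a+b−1)] → w = 0.00
Weighted average = (0.00·14.1 + 0.00·46.7 + 0.08·49.0 + 0.08·35.0 + 0.00·30.6) / (0.00 + 0.00 + 0.08 + 0.08 + 0.00)
  = 6.7200 / 0.1600 = 42.00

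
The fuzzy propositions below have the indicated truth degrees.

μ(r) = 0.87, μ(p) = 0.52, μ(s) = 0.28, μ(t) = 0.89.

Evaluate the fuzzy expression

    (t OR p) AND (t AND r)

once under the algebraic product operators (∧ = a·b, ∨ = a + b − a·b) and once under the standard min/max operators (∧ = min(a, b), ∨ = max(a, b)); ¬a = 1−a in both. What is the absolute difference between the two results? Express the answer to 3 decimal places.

0.137

Under algebraic product:
  t OR p = a + b − a·b on (0.8900, 0.5200) = 0.9472
  t AND r = a·b on (0.8900, 0.8700) = 0.7743
  (t OR p) AND (t AND r) = a·b on (0.9472, 0.7743) = 0.7334
  → value = 0.7334
Under standard min/max:
  t OR p = max(a, b) on (0.89, 0.52) = 0.89
  t AND r = min(a, b) on (0.89, 0.87) = 0.87
  (t OR p) AND (t AND r) = min(a, b) on (0.89, 0.87) = 0.87
  → value = 0.8700
|0.7334 − 0.8700| = 0.137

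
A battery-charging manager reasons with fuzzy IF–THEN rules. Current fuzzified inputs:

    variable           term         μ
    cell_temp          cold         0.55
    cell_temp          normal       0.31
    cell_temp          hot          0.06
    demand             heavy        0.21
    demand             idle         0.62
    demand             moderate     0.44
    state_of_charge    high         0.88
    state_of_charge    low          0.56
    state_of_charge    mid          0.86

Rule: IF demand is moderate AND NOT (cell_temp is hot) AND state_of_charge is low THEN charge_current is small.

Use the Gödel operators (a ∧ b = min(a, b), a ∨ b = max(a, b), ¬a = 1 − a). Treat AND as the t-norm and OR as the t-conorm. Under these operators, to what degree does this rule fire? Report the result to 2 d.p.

firing strength: moderate=0.44, ¬hot=1−0.06=0.94, low=0.56; AND[min(a, b)] → w = 0.44

0.44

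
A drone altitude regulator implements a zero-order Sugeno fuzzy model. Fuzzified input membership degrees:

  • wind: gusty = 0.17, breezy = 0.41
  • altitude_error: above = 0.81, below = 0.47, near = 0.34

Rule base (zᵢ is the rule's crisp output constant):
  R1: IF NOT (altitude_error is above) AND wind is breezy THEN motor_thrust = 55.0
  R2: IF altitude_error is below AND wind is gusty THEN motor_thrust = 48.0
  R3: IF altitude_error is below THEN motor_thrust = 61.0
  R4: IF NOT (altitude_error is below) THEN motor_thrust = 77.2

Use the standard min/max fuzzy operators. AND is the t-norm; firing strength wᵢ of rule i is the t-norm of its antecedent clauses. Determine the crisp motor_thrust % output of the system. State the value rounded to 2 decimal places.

64.85

R1 (z=55.0): ¬above=1−0.81=0.19, breezy=0.41; AND[min(a, b)] → w = 0.19
R2 (z=48.0): below=0.47, gusty=0.17; AND[min(a, b)] → w = 0.17
R3 (z=61.0): below=0.47 → w = 0.47
R4 (z=77.2): ¬below=1−0.47=0.53 → w = 0.53
Weighted average = (0.19·55.0 + 0.17·48.0 + 0.47·61.0 + 0.53·77.2) / (0.19 + 0.17 + 0.47 + 0.53)
  = 88.1960 / 1.3600 = 64.85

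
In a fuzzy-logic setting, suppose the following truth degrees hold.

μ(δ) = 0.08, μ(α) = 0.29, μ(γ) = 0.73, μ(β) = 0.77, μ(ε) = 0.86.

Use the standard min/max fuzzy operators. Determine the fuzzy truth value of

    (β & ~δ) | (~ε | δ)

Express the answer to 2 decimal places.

0.77

~δ = 1 − 0.08 = 0.92
β & ~δ = min(a, b) on (0.77, 0.92) = 0.77
~ε = 1 − 0.86 = 0.14
~ε | δ = max(a, b) on (0.14, 0.08) = 0.14
(β & ~δ) | (~ε | δ) = max(a, b) on (0.77, 0.14) = 0.77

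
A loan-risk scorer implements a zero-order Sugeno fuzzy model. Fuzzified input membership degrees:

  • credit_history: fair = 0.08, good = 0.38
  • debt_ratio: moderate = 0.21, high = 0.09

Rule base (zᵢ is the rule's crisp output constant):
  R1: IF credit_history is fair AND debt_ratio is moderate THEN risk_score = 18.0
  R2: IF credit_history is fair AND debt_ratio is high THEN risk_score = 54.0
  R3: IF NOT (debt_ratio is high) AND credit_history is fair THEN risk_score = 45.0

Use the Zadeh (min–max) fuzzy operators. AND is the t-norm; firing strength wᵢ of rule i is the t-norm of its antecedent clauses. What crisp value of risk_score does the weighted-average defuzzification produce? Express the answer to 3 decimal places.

R1 (z=18.0): fair=0.08, moderate=0.21; AND[min(a, b)] → w = 0.08
R2 (z=54.0): fair=0.08, high=0.09; AND[min(a, b)] → w = 0.08
R3 (z=45.0): ¬high=1−0.09=0.91, fair=0.08; AND[min(a, b)] → w = 0.08
Weighted average = (0.08·18.0 + 0.08·54.0 + 0.08·45.0) / (0.08 + 0.08 + 0.08)
  = 9.3600 / 0.2400 = 39.000

39.000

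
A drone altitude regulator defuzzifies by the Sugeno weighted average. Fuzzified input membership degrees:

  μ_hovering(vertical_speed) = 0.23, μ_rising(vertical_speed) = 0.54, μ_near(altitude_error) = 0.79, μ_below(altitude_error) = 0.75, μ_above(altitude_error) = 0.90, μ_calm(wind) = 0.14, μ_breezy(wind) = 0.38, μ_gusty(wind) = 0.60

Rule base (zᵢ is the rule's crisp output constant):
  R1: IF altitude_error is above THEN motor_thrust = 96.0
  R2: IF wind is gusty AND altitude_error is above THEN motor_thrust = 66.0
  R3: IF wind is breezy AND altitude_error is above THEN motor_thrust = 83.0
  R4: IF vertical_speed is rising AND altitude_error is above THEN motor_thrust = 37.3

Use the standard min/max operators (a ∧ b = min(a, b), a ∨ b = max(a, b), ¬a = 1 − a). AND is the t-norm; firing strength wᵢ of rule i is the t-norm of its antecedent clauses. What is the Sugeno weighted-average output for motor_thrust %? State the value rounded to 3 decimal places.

73.422

R1 (z=96.0): above=0.90 → w = 0.90
R2 (z=66.0): gusty=0.60, above=0.90; AND[min(a, b)] → w = 0.60
R3 (z=83.0): breezy=0.38, above=0.90; AND[min(a, b)] → w = 0.38
R4 (z=37.3): rising=0.54, above=0.90; AND[min(a, b)] → w = 0.54
Weighted average = (0.90·96.0 + 0.60·66.0 + 0.38·83.0 + 0.54·37.3) / (0.90 + 0.60 + 0.38 + 0.54)
  = 177.6820 / 2.4200 = 73.422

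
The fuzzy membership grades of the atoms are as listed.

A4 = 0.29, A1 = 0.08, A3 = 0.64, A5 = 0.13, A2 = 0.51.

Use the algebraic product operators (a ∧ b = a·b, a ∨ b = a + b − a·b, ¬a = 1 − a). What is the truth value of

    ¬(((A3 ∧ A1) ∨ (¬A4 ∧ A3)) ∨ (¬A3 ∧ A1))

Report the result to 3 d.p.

A3 ∧ A1 = a·b on (0.6400, 0.0800) = 0.0512
¬A4 = 1 − 0.2900 = 0.7100
¬A4 ∧ A3 = a·b on (0.7100, 0.6400) = 0.4544
(A3 ∧ A1) ∨ (¬A4 ∧ A3) = a + b − a·b on (0.0512, 0.4544) = 0.4823
¬A3 = 1 − 0.6400 = 0.3600
¬A3 ∧ A1 = a·b on (0.3600, 0.0800) = 0.0288
((A3 ∧ A1) ∨ (¬A4 ∧ A3)) ∨ (¬A3 ∧ A1) = a + b − a·b on (0.4823, 0.0288) = 0.4972
¬(((A3 ∧ A1) ∨ (¬A4 ∧ A3)) ∨ (¬A3 ∧ A1)) = 1 − 0.4972 = 0.5028

0.503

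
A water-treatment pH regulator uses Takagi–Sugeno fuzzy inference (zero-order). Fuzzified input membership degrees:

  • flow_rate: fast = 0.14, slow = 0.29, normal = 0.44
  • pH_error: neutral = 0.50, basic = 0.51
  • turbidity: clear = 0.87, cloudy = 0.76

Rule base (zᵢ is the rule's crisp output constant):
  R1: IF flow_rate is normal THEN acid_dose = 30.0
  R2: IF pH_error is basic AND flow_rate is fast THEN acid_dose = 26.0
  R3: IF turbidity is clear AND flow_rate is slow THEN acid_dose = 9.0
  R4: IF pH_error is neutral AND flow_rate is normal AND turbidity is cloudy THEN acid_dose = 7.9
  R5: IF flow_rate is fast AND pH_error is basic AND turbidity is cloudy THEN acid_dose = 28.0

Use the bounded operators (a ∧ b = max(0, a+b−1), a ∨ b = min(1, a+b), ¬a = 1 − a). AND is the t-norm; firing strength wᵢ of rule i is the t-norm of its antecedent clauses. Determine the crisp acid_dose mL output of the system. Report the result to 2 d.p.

R1 (z=30.0): normal=0.44 → w = 0.44
R2 (z=26.0): basic=0.51, fast=0.14; AND[max(0, a+b−1)] → w = 0.00
R3 (z=9.0): clear=0.87, slow=0.29; AND[max(0, a+b−1)] → w = 0.16
R4 (z=7.9): neutral=0.50, normal=0.44, cloudy=0.76; AND[max(0, a+b−1)] → w = 0.00
R5 (z=28.0): fast=0.14, basic=0.51, cloudy=0.76; AND[max(0, a+b−1)] → w = 0.00
Weighted average = (0.44·30.0 + 0.00·26.0 + 0.16·9.0 + 0.00·7.9 + 0.00·28.0) / (0.44 + 0.00 + 0.16 + 0.00 + 0.00)
  = 14.6400 / 0.6000 = 24.40

24.40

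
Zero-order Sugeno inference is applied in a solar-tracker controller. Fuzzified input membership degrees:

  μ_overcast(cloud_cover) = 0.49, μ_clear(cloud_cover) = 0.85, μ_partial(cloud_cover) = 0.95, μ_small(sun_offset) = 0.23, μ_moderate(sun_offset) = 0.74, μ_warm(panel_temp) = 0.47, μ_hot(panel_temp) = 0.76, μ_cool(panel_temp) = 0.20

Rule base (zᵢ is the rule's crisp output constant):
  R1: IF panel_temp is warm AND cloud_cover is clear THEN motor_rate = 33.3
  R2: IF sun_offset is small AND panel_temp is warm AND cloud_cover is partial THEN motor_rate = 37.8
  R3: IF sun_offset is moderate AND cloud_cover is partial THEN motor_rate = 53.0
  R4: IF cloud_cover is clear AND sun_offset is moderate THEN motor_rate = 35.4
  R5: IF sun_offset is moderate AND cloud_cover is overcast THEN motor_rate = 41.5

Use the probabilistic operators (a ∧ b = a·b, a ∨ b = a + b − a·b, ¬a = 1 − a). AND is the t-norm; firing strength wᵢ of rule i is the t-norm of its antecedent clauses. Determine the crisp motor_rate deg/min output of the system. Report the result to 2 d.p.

41.77

R1 (z=33.3): warm=0.47, clear=0.85; AND[a·b] → w = 0.3995
R2 (z=37.8): small=0.23, warm=0.47, partial=0.95; AND[a·b] → w = 0.1027
R3 (z=53.0): moderate=0.74, partial=0.95; AND[a·b] → w = 0.7030
R4 (z=35.4): clear=0.85, moderate=0.74; AND[a·b] → w = 0.6290
R5 (z=41.5): moderate=0.74, overcast=0.49; AND[a·b] → w = 0.3626
Weighted average = (0.3995·33.3 + 0.1027·37.8 + 0.7030·53.0 + 0.6290·35.4 + 0.3626·41.5) / (0.3995 + 0.1027 + 0.7030 + 0.6290 + 0.3626)
  = 91.7587 / 2.1968 = 41.77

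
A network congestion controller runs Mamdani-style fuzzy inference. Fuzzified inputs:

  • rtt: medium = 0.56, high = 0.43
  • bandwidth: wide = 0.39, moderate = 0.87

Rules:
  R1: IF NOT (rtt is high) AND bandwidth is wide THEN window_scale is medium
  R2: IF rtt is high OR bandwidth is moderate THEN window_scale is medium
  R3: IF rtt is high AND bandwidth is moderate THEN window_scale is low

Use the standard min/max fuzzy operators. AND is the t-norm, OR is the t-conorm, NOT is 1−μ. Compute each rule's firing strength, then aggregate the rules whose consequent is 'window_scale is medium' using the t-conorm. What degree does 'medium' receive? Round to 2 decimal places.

0.87

R1: ¬high=1−0.43=0.57, wide=0.39; AND[min(a, b)] → w = 0.39
R2: high=0.43, moderate=0.87; OR[max(a, b)] → w = 0.87
R3: high=0.43, moderate=0.87; AND[min(a, b)] → w = 0.43
Rules with consequent 'medium': {R1, R2} → strengths 0.39, 0.87
Aggregate via t-conorm [max(a, b)]: 0.87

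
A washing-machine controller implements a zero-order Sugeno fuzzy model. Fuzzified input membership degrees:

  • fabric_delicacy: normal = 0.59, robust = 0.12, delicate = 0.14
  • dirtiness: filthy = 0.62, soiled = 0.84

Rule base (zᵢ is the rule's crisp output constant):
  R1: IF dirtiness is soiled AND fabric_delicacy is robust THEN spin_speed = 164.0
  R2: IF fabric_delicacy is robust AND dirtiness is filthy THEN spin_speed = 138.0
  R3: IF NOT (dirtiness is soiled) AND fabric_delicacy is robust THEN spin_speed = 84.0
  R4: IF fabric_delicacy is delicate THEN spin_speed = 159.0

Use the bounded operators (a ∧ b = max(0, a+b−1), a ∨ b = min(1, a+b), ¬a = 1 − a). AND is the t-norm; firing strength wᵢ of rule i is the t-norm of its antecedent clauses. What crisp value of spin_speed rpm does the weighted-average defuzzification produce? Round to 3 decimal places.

R1 (z=164.0): soiled=0.84, robust=0.12; AND[max(0, a+b−1)] → w = 0.00
R2 (z=138.0): robust=0.12, filthy=0.62; AND[max(0, a+b−1)] → w = 0.00
R3 (z=84.0): ¬soiled=1−0.84=0.16, robust=0.12; AND[max(0, a+b−1)] → w = 0.00
R4 (z=159.0): delicate=0.14 → w = 0.14
Weighted average = (0.00·164.0 + 0.00·138.0 + 0.00·84.0 + 0.14·159.0) / (0.00 + 0.00 + 0.00 + 0.14)
  = 22.2600 / 0.1400 = 159.000

159.000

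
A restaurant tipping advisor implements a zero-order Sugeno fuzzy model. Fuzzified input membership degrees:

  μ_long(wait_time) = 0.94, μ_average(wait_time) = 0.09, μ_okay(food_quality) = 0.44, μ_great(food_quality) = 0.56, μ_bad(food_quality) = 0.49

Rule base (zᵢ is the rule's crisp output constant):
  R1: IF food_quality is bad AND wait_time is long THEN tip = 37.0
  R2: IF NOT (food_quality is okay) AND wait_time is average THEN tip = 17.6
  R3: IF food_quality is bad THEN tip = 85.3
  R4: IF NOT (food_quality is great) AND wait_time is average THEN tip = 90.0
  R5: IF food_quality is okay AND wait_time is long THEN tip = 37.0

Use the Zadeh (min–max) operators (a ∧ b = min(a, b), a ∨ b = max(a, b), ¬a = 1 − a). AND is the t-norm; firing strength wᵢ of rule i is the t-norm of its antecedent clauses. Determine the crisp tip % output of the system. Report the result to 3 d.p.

53.682

R1 (z=37.0): bad=0.49, long=0.94; AND[min(a, b)] → w = 0.49
R2 (z=17.6): ¬okay=1−0.44=0.56, average=0.09; AND[min(a, b)] → w = 0.09
R3 (z=85.3): bad=0.49 → w = 0.49
R4 (z=90.0): ¬great=1−0.56=0.44, average=0.09; AND[min(a, b)] → w = 0.09
R5 (z=37.0): okay=0.44, long=0.94; AND[min(a, b)] → w = 0.44
Weighted average = (0.49·37.0 + 0.09·17.6 + 0.49·85.3 + 0.09·90.0 + 0.44·37.0) / (0.49 + 0.09 + 0.49 + 0.09 + 0.44)
  = 85.8910 / 1.6000 = 53.682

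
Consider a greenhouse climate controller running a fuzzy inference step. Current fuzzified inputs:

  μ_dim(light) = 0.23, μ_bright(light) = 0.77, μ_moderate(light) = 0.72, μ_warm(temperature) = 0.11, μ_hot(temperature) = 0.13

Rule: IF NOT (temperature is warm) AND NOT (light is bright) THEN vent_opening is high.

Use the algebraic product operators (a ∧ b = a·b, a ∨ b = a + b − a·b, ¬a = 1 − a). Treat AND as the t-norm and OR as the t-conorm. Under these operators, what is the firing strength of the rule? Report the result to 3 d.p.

firing strength: ¬warm=1−0.11=0.89, ¬bright=1−0.77=0.23; AND[a·b] → w = 0.2047

0.205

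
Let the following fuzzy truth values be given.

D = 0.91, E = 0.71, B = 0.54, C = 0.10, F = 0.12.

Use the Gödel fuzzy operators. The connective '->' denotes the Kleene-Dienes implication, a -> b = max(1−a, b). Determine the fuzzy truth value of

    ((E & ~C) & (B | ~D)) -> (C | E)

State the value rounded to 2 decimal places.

~C = 1 − 0.10 = 0.90
E & ~C = min(a, b) on (0.71, 0.90) = 0.71
~D = 1 − 0.91 = 0.09
B | ~D = max(a, b) on (0.54, 0.09) = 0.54
(E & ~C) & (B | ~D) = min(a, b) on (0.71, 0.54) = 0.54
C | E = max(a, b) on (0.10, 0.71) = 0.71
((E & ~C) & (B | ~D)) -> (C | E)  [Kleene-Dienes: max(1−a, b)] with a=0.54, b=0.71 → 0.71

0.71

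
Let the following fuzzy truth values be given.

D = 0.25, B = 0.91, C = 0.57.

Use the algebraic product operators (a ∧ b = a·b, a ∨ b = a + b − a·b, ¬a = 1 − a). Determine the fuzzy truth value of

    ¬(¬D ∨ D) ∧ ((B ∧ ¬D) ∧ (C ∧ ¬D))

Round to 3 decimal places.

0.055

¬D = 1 − 0.2500 = 0.7500
¬D ∨ D = a + b − a·b on (0.7500, 0.2500) = 0.8125
¬(¬D ∨ D) = 1 − 0.8125 = 0.1875
¬D = 1 − 0.2500 = 0.7500
B ∧ ¬D = a·b on (0.9100, 0.7500) = 0.6825
¬D = 1 − 0.2500 = 0.7500
C ∧ ¬D = a·b on (0.5700, 0.7500) = 0.4275
(B ∧ ¬D) ∧ (C ∧ ¬D) = a·b on (0.6825, 0.4275) = 0.2918
¬(¬D ∨ D) ∧ ((B ∧ ¬D) ∧ (C ∧ ¬D)) = a·b on (0.1875, 0.2918) = 0.0547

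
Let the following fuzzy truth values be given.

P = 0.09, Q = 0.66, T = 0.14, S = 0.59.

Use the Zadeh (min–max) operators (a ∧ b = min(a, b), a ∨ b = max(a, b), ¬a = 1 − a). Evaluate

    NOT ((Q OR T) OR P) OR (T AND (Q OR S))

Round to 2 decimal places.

0.34

Q OR T = max(a, b) on (0.66, 0.14) = 0.66
(Q OR T) OR P = max(a, b) on (0.66, 0.09) = 0.66
NOT ((Q OR T) OR P) = 1 − 0.66 = 0.34
Q OR S = max(a, b) on (0.66, 0.59) = 0.66
T AND (Q OR S) = min(a, b) on (0.14, 0.66) = 0.14
NOT ((Q OR T) OR P) OR (T AND (Q OR S)) = max(a, b) on (0.34, 0.14) = 0.34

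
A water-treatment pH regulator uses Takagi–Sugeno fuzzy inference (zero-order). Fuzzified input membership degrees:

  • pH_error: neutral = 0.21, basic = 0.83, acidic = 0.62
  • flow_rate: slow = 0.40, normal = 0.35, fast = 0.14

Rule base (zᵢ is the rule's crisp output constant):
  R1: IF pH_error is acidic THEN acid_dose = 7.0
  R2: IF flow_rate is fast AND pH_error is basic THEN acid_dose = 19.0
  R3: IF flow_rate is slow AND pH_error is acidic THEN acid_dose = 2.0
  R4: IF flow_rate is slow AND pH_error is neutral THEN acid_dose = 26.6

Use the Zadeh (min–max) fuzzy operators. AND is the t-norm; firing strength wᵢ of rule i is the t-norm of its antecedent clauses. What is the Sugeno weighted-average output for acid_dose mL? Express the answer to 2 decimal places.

R1 (z=7.0): acidic=0.62 → w = 0.62
R2 (z=19.0): fast=0.14, basic=0.83; AND[min(a, b)] → w = 0.14
R3 (z=2.0): slow=0.40, acidic=0.62; AND[min(a, b)] → w = 0.40
R4 (z=26.6): slow=0.40, neutral=0.21; AND[min(a, b)] → w = 0.21
Weighted average = (0.62·7.0 + 0.14·19.0 + 0.40·2.0 + 0.21·26.6) / (0.62 + 0.14 + 0.40 + 0.21)
  = 13.3860 / 1.3700 = 9.77

9.77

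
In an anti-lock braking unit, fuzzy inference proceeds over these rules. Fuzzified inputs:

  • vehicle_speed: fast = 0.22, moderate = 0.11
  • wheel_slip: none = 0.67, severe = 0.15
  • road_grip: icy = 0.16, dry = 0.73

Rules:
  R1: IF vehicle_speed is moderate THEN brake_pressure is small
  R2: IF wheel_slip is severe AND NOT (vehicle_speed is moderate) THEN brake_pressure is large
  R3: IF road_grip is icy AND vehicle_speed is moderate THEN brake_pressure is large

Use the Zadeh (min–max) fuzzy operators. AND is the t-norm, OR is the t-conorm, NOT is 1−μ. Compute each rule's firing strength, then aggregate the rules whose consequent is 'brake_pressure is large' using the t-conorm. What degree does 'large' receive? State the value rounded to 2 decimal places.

R1: moderate=0.11 → w = 0.11
R2: severe=0.15, ¬moderate=1−0.11=0.89; AND[min(a, b)] → w = 0.15
R3: icy=0.16, moderate=0.11; AND[min(a, b)] → w = 0.11
Rules with consequent 'large': {R2, R3} → strengths 0.15, 0.11
Aggregate via t-conorm [max(a, b)]: 0.15

0.15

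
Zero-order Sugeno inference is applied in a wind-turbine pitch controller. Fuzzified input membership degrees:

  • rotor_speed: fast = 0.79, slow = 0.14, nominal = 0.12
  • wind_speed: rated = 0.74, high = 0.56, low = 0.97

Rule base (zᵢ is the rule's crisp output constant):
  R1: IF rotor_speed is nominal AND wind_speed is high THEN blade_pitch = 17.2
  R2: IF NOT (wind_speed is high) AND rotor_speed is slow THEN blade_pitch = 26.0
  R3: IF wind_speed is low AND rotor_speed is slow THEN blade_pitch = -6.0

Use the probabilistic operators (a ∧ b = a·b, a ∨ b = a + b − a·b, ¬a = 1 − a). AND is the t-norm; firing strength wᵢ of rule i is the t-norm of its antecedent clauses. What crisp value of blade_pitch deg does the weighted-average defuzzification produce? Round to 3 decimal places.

R1 (z=17.2): nominal=0.12, high=0.56; AND[a·b] → w = 0.0672
R2 (z=26.0): ¬high=1−0.56=0.44, slow=0.14; AND[a·b] → w = 0.0616
R3 (z=-6.0): low=0.97, slow=0.14; AND[a·b] → w = 0.1358
Weighted average = (0.0672·17.2 + 0.0616·26.0 + 0.1358·-6.0) / (0.0672 + 0.0616 + 0.1358)
  = 1.9426 / 0.2646 = 7.342

7.342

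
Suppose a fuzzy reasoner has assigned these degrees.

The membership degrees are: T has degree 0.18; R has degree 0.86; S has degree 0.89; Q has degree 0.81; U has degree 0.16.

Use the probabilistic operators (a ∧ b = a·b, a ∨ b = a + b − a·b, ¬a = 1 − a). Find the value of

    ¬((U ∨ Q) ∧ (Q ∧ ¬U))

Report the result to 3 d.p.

0.428

U ∨ Q = a + b − a·b on (0.1600, 0.8100) = 0.8404
¬U = 1 − 0.1600 = 0.8400
Q ∧ ¬U = a·b on (0.8100, 0.8400) = 0.6804
(U ∨ Q) ∧ (Q ∧ ¬U) = a·b on (0.8404, 0.6804) = 0.5718
¬((U ∨ Q) ∧ (Q ∧ ¬U)) = 1 − 0.5718 = 0.4282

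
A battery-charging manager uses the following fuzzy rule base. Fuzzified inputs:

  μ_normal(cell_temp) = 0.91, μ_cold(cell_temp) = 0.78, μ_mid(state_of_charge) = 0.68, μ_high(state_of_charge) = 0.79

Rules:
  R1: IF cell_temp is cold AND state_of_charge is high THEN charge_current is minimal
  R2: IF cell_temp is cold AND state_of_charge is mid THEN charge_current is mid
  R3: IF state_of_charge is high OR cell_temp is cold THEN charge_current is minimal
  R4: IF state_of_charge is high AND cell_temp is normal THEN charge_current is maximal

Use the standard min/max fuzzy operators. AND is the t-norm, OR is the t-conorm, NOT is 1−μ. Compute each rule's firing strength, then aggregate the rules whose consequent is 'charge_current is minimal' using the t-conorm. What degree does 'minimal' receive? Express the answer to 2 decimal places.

0.79

R1: cold=0.78, high=0.79; AND[min(a, b)] → w = 0.78
R2: cold=0.78, mid=0.68; AND[min(a, b)] → w = 0.68
R3: high=0.79, cold=0.78; OR[max(a, b)] → w = 0.79
R4: high=0.79, normal=0.91; AND[min(a, b)] → w = 0.79
Rules with consequent 'minimal': {R1, R3} → strengths 0.78, 0.79
Aggregate via t-conorm [max(a, b)]: 0.79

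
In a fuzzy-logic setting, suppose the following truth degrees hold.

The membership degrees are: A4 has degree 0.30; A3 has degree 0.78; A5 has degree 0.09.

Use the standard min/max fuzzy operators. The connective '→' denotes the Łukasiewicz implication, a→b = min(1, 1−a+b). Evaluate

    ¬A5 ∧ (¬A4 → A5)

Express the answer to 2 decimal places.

0.39

¬A5 = 1 − 0.09 = 0.91
¬A4 = 1 − 0.30 = 0.70
¬A4 → A5  [Łukasiewicz: min(1, 1−a+b)] with a=0.70, b=0.09 → 0.39
¬A5 ∧ (¬A4 → A5) = min(a, b) on (0.91, 0.39) = 0.39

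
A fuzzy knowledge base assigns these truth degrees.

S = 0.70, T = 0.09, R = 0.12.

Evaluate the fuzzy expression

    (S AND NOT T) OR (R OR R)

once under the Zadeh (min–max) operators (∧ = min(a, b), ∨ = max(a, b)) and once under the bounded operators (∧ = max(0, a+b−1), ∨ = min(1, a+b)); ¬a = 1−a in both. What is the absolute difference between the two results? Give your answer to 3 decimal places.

0.150

Under Zadeh (min–max):
  NOT T = 1 − 0.09 = 0.91
  S AND NOT T = min(a, b) on (0.70, 0.91) = 0.70
  R OR R = max(a, b) on (0.12, 0.12) = 0.12
  (S AND NOT T) OR (R OR R) = max(a, b) on (0.70, 0.12) = 0.70
  → value = 0.7000
Under bounded:
  NOT T = 1 − 0.09 = 0.91
  S AND NOT T = max(0, a+b−1) on (0.70, 0.91) = 0.61
  R OR R = min(1, a+b) on (0.12, 0.12) = 0.24
  (S AND NOT T) OR (R OR R) = min(1, a+b) on (0.61, 0.24) = 0.85
  → value = 0.8500
|0.7000 − 0.8500| = 0.150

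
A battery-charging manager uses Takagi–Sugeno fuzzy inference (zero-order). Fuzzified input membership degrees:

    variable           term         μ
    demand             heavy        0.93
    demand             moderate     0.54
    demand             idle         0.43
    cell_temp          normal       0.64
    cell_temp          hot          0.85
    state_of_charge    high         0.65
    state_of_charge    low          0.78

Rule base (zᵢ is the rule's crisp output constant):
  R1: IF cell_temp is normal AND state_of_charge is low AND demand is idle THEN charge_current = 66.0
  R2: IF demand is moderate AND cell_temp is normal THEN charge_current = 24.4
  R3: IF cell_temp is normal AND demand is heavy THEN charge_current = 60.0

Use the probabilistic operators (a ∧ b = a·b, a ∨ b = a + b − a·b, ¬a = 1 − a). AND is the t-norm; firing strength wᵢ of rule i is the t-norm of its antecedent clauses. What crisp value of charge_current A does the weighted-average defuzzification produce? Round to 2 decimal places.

50.47

R1 (z=66.0): normal=0.64, low=0.78, idle=0.43; AND[a·b] → w = 0.2147
R2 (z=24.4): moderate=0.54, normal=0.64; AND[a·b] → w = 0.3456
R3 (z=60.0): normal=0.64, heavy=0.93; AND[a·b] → w = 0.5952
Weighted average = (0.2147·66.0 + 0.3456·24.4 + 0.5952·60.0) / (0.2147 + 0.3456 + 0.5952)
  = 58.3119 / 1.1555 = 50.47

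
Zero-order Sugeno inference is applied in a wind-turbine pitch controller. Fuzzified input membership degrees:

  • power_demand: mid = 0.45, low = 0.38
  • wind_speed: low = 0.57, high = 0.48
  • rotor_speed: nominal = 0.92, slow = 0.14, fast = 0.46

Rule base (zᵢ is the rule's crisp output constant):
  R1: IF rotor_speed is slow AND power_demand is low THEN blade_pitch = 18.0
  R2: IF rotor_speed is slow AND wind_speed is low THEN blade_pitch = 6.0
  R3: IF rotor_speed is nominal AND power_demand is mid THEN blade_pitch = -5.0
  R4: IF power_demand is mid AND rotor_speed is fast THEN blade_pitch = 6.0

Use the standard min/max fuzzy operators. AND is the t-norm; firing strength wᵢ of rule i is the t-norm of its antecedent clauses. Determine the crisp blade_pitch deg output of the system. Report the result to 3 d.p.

R1 (z=18.0): slow=0.14, low=0.38; AND[min(a, b)] → w = 0.14
R2 (z=6.0): slow=0.14, low=0.57; AND[min(a, b)] → w = 0.14
R3 (z=-5.0): nominal=0.92, mid=0.45; AND[min(a, b)] → w = 0.45
R4 (z=6.0): mid=0.45, fast=0.46; AND[min(a, b)] → w = 0.45
Weighted average = (0.14·18.0 + 0.14·6.0 + 0.45·-5.0 + 0.45·6.0) / (0.14 + 0.14 + 0.45 + 0.45)
  = 3.8100 / 1.1800 = 3.229

3.229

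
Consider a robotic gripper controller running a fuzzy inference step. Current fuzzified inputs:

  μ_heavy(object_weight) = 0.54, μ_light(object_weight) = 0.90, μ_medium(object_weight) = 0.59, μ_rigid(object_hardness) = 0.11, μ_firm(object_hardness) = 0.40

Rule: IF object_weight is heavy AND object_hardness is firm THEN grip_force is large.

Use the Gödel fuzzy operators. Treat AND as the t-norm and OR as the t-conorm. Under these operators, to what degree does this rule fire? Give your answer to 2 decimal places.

0.40

firing strength: heavy=0.54, firm=0.40; AND[min(a, b)] → w = 0.40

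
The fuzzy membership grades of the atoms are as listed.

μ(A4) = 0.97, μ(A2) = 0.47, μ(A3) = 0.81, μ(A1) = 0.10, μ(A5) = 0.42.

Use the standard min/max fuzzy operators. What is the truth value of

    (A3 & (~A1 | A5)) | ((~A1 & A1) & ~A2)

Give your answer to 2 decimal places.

0.81

~A1 = 1 − 0.10 = 0.90
~A1 | A5 = max(a, b) on (0.90, 0.42) = 0.90
A3 & (~A1 | A5) = min(a, b) on (0.81, 0.90) = 0.81
~A1 = 1 − 0.10 = 0.90
~A1 & A1 = min(a, b) on (0.90, 0.10) = 0.10
~A2 = 1 − 0.47 = 0.53
(~A1 & A1) & ~A2 = min(a, b) on (0.10, 0.53) = 0.10
(A3 & (~A1 | A5)) | ((~A1 & A1) & ~A2) = max(a, b) on (0.81, 0.10) = 0.81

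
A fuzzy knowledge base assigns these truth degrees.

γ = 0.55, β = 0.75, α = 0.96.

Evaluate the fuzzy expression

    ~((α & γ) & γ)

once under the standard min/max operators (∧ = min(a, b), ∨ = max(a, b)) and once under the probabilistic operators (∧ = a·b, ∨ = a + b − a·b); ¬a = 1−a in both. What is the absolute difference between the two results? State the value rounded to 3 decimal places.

Under standard min/max:
  α & γ = min(a, b) on (0.96, 0.55) = 0.55
  (α & γ) & γ = min(a, b) on (0.55, 0.55) = 0.55
  ~((α & γ) & γ) = 1 − 0.55 = 0.45
  → value = 0.4500
Under probabilistic:
  α & γ = a·b on (0.9600, 0.5500) = 0.5280
  (α & γ) & γ = a·b on (0.5280, 0.5500) = 0.2904
  ~((α & γ) & γ) = 1 − 0.2904 = 0.7096
  → value = 0.7096
|0.4500 − 0.7096| = 0.260

0.260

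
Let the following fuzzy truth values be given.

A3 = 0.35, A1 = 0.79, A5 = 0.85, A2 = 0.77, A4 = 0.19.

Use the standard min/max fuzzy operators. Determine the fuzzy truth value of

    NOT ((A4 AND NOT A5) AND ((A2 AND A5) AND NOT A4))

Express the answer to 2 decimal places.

0.85

NOT A5 = 1 − 0.85 = 0.15
A4 AND NOT A5 = min(a, b) on (0.19, 0.15) = 0.15
A2 AND A5 = min(a, b) on (0.77, 0.85) = 0.77
NOT A4 = 1 − 0.19 = 0.81
(A2 AND A5) AND NOT A4 = min(a, b) on (0.77, 0.81) = 0.77
(A4 AND NOT A5) AND ((A2 AND A5) AND NOT A4) = min(a, b) on (0.15, 0.77) = 0.15
NOT ((A4 AND NOT A5) AND ((A2 AND A5) AND NOT A4)) = 1 − 0.15 = 0.85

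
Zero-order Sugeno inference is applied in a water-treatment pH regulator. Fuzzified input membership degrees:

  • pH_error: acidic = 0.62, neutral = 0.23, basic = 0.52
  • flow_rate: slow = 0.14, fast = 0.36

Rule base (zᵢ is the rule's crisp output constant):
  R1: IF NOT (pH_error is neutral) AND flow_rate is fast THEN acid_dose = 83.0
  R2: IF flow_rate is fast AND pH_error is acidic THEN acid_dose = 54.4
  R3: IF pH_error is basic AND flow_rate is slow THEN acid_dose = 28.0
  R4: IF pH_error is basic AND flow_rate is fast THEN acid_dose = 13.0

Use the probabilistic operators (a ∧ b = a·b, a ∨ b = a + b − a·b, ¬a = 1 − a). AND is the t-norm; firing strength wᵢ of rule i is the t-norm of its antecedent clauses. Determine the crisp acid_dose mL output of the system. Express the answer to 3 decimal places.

R1 (z=83.0): ¬neutral=1−0.23=0.77, fast=0.36; AND[a·b] → w = 0.2772
R2 (z=54.4): fast=0.36, acidic=0.62; AND[a·b] → w = 0.2232
R3 (z=28.0): basic=0.52, slow=0.14; AND[a·b] → w = 0.0728
R4 (z=13.0): basic=0.52, fast=0.36; AND[a·b] → w = 0.1872
Weighted average = (0.2772·83.0 + 0.2232·54.4 + 0.0728·28.0 + 0.1872·13.0) / (0.2772 + 0.2232 + 0.0728 + 0.1872)
  = 39.6217 / 0.7604 = 52.106

52.106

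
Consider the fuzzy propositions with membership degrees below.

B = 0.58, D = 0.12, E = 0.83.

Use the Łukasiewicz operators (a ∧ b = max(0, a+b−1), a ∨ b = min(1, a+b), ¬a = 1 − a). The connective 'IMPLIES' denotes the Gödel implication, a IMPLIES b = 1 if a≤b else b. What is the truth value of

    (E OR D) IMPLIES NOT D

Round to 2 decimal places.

E OR D = min(1, a+b) on (0.83, 0.12) = 0.95
NOT D = 1 − 0.12 = 0.88
(E OR D) IMPLIES NOT D  [Gödel: 1 if a≤b else b] with a=0.95, b=0.88 → 0.88

0.88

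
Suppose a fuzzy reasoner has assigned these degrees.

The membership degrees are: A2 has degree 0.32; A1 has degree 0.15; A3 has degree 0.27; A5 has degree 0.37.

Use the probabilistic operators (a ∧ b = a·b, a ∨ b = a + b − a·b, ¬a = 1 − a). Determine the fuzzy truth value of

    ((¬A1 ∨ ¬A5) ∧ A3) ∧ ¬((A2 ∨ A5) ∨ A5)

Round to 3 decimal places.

¬A1 = 1 − 0.1500 = 0.8500
¬A5 = 1 − 0.3700 = 0.6300
¬A1 ∨ ¬A5 = a + b − a·b on (0.8500, 0.6300) = 0.9445
(¬A1 ∨ ¬A5) ∧ A3 = a·b on (0.9445, 0.2700) = 0.2550
A2 ∨ A5 = a + b − a·b on (0.3200, 0.3700) = 0.5716
(A2 ∨ A5) ∨ A5 = a + b − a·b on (0.5716, 0.3700) = 0.7301
¬((A2 ∨ A5) ∨ A5) = 1 − 0.7301 = 0.2699
((¬A1 ∨ ¬A5) ∧ A3) ∧ ¬((A2 ∨ A5) ∨ A5) = a·b on (0.2550, 0.2699) = 0.0688

0.069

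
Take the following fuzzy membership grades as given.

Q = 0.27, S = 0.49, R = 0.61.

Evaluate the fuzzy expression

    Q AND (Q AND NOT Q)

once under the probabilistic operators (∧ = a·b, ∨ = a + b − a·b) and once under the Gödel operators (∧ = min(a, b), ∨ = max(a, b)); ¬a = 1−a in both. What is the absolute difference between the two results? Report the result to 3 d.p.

Under probabilistic:
  NOT Q = 1 − 0.2700 = 0.7300
  Q AND NOT Q = a·b on (0.2700, 0.7300) = 0.1971
  Q AND (Q AND NOT Q) = a·b on (0.2700, 0.1971) = 0.0532
  → value = 0.0532
Under Gödel:
  NOT Q = 1 − 0.27 = 0.73
  Q AND NOT Q = min(a, b) on (0.27, 0.73) = 0.27
  Q AND (Q AND NOT Q) = min(a, b) on (0.27, 0.27) = 0.27
  → value = 0.2700
|0.0532 − 0.2700| = 0.217

0.217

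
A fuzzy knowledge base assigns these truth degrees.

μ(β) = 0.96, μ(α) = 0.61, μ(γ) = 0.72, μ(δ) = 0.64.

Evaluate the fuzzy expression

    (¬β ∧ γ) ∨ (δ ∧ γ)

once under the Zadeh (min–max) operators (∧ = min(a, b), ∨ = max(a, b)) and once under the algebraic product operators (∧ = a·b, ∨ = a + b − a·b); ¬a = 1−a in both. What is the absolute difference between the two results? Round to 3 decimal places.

Under Zadeh (min–max):
  ¬β = 1 − 0.96 = 0.04
  ¬β ∧ γ = min(a, b) on (0.04, 0.72) = 0.04
  δ ∧ γ = min(a, b) on (0.64, 0.72) = 0.64
  (¬β ∧ γ) ∨ (δ ∧ γ) = max(a, b) on (0.04, 0.64) = 0.64
  → value = 0.6400
Under algebraic product:
  ¬β = 1 − 0.9600 = 0.0400
  ¬β ∧ γ = a·b on (0.0400, 0.7200) = 0.0288
  δ ∧ γ = a·b on (0.6400, 0.7200) = 0.4608
  (¬β ∧ γ) ∨ (δ ∧ γ) = a + b − a·b on (0.0288, 0.4608) = 0.4763
  → value = 0.4763
|0.6400 − 0.4763| = 0.164

0.164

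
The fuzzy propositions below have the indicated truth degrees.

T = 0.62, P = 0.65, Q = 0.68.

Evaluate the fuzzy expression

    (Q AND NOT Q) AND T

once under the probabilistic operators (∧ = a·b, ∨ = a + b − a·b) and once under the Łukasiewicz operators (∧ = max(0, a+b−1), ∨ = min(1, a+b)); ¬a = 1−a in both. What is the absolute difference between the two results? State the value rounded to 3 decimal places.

Under probabilistic:
  NOT Q = 1 − 0.6800 = 0.3200
  Q AND NOT Q = a·b on (0.6800, 0.3200) = 0.2176
  (Q AND NOT Q) AND T = a·b on (0.2176, 0.6200) = 0.1349
  → value = 0.1349
Under Łukasiewicz:
  NOT Q = 1 − 0.68 = 0.32
  Q AND NOT Q = max(0, a+b−1) on (0.68, 0.32) = 0.00
  (Q AND NOT Q) AND T = max(0, a+b−1) on (0.00, 0.62) = 0.00
  → value = 0.0000
|0.1349 − 0.0000| = 0.135

0.135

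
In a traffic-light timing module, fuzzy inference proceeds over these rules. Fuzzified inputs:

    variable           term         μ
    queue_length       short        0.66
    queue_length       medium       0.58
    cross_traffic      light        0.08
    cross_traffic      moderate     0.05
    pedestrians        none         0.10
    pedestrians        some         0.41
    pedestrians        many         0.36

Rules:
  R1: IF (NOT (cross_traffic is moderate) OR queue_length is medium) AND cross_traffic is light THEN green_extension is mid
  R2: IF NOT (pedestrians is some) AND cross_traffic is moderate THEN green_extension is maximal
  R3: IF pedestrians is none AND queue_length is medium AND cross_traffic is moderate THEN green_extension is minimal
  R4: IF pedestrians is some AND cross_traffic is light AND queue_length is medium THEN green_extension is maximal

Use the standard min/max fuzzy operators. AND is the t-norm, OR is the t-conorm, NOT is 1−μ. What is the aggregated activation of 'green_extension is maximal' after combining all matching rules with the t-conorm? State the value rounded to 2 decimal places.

R1: (¬moderate=1−0.05=0.95 OR medium=0.58) = 0.95; AND[min(a, b)] with light=0.08 → w = 0.08
R2: ¬some=1−0.41=0.59, moderate=0.05; AND[min(a, b)] → w = 0.05
R3: none=0.10, medium=0.58, moderate=0.05; AND[min(a, b)] → w = 0.05
R4: some=0.41, light=0.08, medium=0.58; AND[min(a, b)] → w = 0.08
Rules with consequent 'maximal': {R2, R4} → strengths 0.05, 0.08
Aggregate via t-conorm [max(a, b)]: 0.08

0.08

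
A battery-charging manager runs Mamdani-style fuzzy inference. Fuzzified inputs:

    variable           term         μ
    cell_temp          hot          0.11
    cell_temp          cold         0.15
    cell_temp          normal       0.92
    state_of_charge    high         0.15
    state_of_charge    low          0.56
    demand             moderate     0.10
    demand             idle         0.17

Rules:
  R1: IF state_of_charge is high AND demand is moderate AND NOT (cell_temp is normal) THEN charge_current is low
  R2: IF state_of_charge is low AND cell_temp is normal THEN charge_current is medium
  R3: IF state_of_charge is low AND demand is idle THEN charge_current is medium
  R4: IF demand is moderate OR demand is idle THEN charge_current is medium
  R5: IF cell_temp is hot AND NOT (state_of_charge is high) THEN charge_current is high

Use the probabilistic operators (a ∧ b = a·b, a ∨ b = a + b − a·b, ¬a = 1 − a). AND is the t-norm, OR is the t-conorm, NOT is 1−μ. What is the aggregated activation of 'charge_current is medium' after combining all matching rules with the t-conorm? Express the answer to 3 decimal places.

R1: high=0.15, moderate=0.10, ¬normal=1−0.92=0.08; AND[a·b] → w = 0.0012
R2: low=0.56, normal=0.92; AND[a·b] → w = 0.5152
R3: low=0.56, idle=0.17; AND[a·b] → w = 0.0952
R4: moderate=0.10, idle=0.17; OR[a + b − a·b] → w = 0.2530
R5: hot=0.11, ¬high=1−0.15=0.85; AND[a·b] → w = 0.0935
Rules with consequent 'medium': {R2, R3, R4} → strengths 0.5152, 0.0952, 0.2530
Aggregate via t-conorm [a + b − a·b]: 0.6723

0.672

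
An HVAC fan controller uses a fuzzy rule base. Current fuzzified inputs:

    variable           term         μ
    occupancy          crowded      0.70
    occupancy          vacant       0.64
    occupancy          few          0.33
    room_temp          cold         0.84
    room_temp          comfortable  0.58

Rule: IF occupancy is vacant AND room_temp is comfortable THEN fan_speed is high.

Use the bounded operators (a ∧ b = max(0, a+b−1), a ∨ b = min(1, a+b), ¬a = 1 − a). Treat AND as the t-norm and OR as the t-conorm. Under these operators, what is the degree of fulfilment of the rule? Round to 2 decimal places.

0.22

firing strength: vacant=0.64, comfortable=0.58; AND[max(0, a+b−1)] → w = 0.22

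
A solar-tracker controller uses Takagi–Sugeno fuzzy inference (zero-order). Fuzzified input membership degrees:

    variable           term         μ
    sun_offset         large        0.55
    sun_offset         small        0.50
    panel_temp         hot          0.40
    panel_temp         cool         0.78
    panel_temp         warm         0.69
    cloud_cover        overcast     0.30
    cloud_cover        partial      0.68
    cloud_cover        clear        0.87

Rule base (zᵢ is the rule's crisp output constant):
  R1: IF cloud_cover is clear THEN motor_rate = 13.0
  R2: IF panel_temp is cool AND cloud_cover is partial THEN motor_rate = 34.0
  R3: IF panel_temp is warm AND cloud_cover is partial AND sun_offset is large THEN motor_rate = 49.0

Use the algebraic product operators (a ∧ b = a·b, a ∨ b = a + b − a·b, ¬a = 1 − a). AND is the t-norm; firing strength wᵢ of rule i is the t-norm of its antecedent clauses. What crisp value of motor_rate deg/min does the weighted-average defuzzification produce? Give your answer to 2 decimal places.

R1 (z=13.0): clear=0.87 → w = 0.8700
R2 (z=34.0): cool=0.78, partial=0.68; AND[a·b] → w = 0.5304
R3 (z=49.0): warm=0.69, partial=0.68, large=0.55; AND[a·b] → w = 0.2581
Weighted average = (0.8700·13.0 + 0.5304·34.0 + 0.2581·49.0) / (0.8700 + 0.5304 + 0.2581)
  = 41.9885 / 1.6585 = 25.32

25.32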